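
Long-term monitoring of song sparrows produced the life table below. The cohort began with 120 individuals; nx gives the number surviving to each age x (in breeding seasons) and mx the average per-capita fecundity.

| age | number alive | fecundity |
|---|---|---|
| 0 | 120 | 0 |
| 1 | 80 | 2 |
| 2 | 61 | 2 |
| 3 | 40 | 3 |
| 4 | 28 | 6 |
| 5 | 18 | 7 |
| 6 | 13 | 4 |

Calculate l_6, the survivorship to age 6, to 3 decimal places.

0.108

l_6 = n_6/n_0 = 13/120 = 0.108333… → 0.108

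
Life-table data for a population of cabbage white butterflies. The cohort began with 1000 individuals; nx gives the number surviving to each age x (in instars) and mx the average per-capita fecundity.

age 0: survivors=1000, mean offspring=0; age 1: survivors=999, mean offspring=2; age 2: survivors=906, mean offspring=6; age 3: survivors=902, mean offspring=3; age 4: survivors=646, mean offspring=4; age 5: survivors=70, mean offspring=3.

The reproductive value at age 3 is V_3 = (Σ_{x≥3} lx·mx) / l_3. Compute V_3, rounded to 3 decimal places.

6.098

lx = nx/n0 = nx/1000: 1, 0.999, 0.906, 0.902, 0.646, 0.07
lx·mx for x ≥ 3: 2.706, 2.584, 0.21 → sum = 5.5
V_3 = 5.5 / l_3 = 5.5 / 0.902 = 6.097561… → 6.098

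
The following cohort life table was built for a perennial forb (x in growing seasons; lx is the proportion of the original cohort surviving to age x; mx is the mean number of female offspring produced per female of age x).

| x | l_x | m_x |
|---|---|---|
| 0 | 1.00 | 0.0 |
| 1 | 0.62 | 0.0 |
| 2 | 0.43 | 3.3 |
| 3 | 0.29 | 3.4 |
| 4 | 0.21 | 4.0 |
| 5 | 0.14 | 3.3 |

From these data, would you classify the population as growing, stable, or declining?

growing

R0 = Σ lx·mx = 0 + 0 + 1.419 + 0.986 + 0.84 + 0.462 = 3.707
R0 > 1, so the population is growing.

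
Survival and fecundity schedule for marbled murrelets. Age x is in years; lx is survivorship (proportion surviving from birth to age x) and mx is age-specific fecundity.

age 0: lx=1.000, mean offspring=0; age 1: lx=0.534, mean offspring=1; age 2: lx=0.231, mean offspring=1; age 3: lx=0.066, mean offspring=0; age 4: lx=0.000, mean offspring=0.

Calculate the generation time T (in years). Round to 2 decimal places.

lx·mx: 0, 0.534, 0.231, 0, 0 → R0 = 0.765
x·lx·mx: 0, 0.534, 0.462, 0, 0 → Σ = 0.996
T = 0.996 / 0.765 = 1.301961… → 1.30

1.30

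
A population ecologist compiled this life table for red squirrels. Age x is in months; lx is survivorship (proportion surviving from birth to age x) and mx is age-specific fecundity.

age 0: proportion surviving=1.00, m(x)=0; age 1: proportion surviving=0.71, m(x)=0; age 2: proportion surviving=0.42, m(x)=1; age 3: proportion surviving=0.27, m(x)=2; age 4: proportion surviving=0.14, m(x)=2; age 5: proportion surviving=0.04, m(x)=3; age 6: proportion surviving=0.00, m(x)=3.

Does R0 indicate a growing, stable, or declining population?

growing

R0 = Σ lx·mx = 0 + 0 + 0.42 + 0.54 + 0.28 + 0.12 + 0 = 1.36
R0 > 1, so the population is growing.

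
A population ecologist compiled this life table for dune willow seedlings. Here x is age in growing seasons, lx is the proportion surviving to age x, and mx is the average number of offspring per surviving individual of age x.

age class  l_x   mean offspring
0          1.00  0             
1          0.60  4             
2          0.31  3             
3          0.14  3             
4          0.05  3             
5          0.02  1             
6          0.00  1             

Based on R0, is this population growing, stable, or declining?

growing

R0 = Σ lx·mx = 0 + 2.4 + 0.93 + 0.42 + 0.15 + 0.02 + 0 = 3.92
R0 > 1, so the population is growing.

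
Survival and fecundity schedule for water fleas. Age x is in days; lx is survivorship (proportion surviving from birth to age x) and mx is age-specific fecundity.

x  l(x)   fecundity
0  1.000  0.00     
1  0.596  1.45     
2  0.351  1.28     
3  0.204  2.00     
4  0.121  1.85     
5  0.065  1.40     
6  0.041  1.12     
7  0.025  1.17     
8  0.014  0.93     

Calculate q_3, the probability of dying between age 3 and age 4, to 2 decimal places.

q_3 = (l_3 − l_4) / l_3 = (0.204 − 0.121) / 0.204
     = 0.083 / 0.204 = 0.406863… → 0.41

0.41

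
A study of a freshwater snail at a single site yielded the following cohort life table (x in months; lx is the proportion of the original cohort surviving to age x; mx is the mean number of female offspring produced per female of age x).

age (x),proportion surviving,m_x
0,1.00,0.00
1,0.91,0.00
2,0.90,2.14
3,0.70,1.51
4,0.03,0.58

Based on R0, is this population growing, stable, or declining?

growing

R0 = Σ lx·mx = 0 + 0 + 1.926 + 1.057 + 0.0174 = 3.0004
R0 > 1, so the population is growing.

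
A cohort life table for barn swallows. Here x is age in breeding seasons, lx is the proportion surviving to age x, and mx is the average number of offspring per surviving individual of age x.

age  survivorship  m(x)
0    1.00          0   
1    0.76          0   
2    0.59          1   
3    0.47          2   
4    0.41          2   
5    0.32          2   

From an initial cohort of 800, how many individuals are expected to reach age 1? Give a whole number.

608

Expected survivors = N0 · l_1 = 800 × 0.76 = 608 → 608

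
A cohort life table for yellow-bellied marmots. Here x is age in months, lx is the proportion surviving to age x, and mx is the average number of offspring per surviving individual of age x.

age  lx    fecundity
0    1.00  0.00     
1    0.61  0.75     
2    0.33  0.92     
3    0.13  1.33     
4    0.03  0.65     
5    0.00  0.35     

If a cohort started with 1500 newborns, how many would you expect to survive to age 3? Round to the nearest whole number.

Expected survivors = N0 · l_3 = 1500 × 0.13 = 195 → 195

195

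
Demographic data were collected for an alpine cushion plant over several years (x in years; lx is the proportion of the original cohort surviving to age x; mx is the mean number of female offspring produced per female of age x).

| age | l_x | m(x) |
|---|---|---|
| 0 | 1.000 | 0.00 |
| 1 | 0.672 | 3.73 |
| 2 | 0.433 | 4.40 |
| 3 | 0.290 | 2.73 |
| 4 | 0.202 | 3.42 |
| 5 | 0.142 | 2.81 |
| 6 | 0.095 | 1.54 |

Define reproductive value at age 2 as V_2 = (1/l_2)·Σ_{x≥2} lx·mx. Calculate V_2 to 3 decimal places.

lx·mx for x ≥ 2: 1.9052, 0.7917, 0.69084, 0.39902, 0.1463 → sum = 3.93306
V_2 = 3.93306 / l_2 = 3.93306 / 0.433 = 9.083279… → 9.083

9.083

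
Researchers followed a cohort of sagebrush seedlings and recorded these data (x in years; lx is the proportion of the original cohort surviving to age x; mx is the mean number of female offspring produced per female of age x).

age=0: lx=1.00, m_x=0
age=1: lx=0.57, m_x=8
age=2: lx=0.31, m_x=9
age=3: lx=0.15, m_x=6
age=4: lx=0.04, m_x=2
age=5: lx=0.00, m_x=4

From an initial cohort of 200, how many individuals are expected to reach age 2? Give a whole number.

62

Expected survivors = N0 · l_2 = 200 × 0.31 = 62 → 62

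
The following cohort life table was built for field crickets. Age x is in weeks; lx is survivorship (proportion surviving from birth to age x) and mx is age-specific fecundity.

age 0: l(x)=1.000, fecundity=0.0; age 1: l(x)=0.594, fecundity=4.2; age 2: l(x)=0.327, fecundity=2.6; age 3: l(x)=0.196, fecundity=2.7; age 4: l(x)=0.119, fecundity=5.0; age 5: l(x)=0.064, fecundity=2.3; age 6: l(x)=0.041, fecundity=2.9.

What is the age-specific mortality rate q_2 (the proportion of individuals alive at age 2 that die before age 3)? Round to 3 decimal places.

0.401

q_2 = (l_2 − l_3) / l_2 = (0.327 − 0.196) / 0.327
     = 0.131 / 0.327 = 0.400612… → 0.401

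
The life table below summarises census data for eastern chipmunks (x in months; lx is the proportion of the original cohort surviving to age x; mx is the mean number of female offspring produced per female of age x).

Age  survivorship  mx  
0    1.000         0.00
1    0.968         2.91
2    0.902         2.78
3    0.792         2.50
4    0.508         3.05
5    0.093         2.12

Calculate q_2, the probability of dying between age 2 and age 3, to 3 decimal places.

0.122

q_2 = (l_2 − l_3) / l_2 = (0.902 − 0.792) / 0.902
     = 0.11 / 0.902 = 0.121951… → 0.122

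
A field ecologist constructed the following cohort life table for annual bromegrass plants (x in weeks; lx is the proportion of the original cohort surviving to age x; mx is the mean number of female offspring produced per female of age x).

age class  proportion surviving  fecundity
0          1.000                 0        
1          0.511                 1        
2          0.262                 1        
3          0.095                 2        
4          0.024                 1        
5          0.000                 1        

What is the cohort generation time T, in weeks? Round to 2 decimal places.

1.72

lx·mx: 0, 0.511, 0.262, 0.19, 0.024, 0 → R0 = 0.987
x·lx·mx: 0, 0.511, 0.524, 0.57, 0.096, 0 → Σ = 1.701
T = 1.701 / 0.987 = 1.723404… → 1.72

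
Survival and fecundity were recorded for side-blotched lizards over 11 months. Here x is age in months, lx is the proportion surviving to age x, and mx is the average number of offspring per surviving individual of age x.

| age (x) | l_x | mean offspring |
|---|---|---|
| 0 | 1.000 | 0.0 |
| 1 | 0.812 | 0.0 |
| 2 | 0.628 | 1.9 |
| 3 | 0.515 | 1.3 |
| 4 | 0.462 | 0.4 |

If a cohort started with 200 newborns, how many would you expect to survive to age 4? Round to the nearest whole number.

Expected survivors = N0 · l_4 = 200 × 0.462 = 92.4 → 92

92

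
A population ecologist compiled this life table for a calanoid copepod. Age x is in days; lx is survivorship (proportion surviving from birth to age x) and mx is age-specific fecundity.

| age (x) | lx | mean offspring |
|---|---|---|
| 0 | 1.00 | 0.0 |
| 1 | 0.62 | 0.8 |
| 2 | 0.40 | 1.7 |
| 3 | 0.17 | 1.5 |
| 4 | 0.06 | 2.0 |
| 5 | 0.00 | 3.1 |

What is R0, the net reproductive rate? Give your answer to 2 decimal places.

lx·mx by age: 0, 0.496, 0.68, 0.255, 0.12, 0
R0 = Σ lx·mx = 1.551 → 1.55

1.55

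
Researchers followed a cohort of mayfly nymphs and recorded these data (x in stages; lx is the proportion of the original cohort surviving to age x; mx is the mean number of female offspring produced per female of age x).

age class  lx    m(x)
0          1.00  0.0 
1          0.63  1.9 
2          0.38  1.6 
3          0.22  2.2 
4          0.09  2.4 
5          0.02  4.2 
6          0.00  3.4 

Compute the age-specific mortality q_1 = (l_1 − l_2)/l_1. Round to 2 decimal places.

q_1 = (l_1 − l_2) / l_1 = (0.63 − 0.38) / 0.63
     = 0.25 / 0.63 = 0.396825… → 0.40

0.40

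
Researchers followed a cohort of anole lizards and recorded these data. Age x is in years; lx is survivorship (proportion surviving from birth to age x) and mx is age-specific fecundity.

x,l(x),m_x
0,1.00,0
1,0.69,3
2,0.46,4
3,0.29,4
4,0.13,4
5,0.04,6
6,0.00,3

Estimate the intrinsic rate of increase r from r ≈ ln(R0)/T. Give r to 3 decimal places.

R0 = Σ lx·mx = 0 + 2.07 + 1.84 + 1.16 + 0.52 + 0.24 + 0 = 5.83
Σ x·lx·mx = 12.51; T = 12.51/5.83 = 2.1458…
r ≈ ln(R0)/T = ln(5.83)/2.1458… = 0.82161… → 0.822

0.822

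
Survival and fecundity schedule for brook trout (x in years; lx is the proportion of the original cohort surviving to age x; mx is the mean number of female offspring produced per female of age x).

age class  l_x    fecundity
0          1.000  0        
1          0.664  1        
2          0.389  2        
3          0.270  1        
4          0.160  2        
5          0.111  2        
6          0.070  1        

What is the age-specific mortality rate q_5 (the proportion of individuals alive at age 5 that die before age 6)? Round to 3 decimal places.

0.369

q_5 = (l_5 − l_6) / l_5 = (0.111 − 0.07) / 0.111
     = 0.041 / 0.111 = 0.369369… → 0.369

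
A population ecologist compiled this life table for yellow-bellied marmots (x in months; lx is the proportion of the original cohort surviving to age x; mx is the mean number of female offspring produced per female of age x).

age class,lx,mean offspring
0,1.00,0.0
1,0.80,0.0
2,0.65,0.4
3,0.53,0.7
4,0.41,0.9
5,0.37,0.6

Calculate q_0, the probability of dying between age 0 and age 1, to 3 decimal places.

0.200

q_0 = (l_0 − l_1) / l_0 = (1 − 0.8) / 1
     = 0.2 / 1 = 0.2 → 0.200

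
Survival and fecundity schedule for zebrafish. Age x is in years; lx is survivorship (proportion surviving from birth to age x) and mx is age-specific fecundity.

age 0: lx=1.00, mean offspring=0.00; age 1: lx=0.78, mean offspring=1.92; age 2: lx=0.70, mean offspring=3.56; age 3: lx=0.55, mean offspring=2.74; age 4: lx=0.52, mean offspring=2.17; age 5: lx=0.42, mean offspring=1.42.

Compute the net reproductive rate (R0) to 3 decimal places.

lx·mx by age: 0, 1.4976, 2.492, 1.507, 1.1284, 0.5964
R0 = Σ lx·mx = 7.2214 → 7.221

7.221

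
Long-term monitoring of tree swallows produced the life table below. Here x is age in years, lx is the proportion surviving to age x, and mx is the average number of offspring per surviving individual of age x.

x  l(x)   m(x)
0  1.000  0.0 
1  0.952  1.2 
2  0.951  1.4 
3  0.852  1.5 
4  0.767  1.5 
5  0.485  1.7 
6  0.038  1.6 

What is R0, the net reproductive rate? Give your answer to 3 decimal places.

5.788

lx·mx by age: 0, 1.1424, 1.3314, 1.278, 1.1505, 0.8245, 0.0608
R0 = Σ lx·mx = 5.7876 → 5.788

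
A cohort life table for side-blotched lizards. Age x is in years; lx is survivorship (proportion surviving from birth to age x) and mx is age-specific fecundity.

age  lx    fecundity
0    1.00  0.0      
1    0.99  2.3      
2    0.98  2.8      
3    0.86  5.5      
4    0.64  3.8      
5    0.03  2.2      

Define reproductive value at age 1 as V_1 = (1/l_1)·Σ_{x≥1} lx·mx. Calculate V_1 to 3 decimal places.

12.373

lx·mx for x ≥ 1: 2.277, 2.744, 4.73, 2.432, 0.066 → sum = 12.249
V_1 = 12.249 / l_1 = 12.249 / 0.99 = 12.372727… → 12.373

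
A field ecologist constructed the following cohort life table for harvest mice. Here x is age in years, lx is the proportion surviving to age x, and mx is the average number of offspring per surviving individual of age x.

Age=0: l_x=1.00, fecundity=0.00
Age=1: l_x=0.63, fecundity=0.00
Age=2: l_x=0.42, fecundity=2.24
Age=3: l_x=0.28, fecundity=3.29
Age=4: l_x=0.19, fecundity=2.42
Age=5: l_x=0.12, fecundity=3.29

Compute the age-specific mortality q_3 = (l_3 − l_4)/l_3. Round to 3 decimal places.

0.321

q_3 = (l_3 − l_4) / l_3 = (0.28 − 0.19) / 0.28
     = 0.09 / 0.28 = 0.321429… → 0.321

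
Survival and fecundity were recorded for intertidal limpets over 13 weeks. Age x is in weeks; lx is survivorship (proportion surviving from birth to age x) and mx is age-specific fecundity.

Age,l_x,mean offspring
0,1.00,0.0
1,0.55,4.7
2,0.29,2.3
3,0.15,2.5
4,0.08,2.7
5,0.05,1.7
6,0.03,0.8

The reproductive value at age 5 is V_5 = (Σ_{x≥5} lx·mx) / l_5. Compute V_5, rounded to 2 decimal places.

lx·mx for x ≥ 5: 0.085, 0.024 → sum = 0.109
V_5 = 0.109 / l_5 = 0.109 / 0.05 = 2.18 → 2.18

2.18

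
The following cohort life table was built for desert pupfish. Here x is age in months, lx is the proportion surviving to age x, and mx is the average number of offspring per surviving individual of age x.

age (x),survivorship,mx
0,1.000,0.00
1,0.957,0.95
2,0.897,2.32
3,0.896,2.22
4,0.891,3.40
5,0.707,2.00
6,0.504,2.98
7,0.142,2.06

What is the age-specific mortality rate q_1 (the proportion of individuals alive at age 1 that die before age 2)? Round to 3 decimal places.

q_1 = (l_1 − l_2) / l_1 = (0.957 − 0.897) / 0.957
     = 0.06 / 0.957 = 0.062696… → 0.063

0.063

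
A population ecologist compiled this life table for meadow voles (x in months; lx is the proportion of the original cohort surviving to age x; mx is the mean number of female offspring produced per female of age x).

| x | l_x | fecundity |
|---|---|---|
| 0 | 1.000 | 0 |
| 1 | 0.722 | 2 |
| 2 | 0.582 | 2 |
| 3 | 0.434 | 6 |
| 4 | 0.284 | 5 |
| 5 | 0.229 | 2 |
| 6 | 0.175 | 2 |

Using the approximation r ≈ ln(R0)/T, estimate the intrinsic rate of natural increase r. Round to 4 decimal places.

0.6895

R0 = Σ lx·mx = 0 + 1.444 + 1.164 + 2.604 + 1.42 + 0.458 + 0.35 = 7.44
Σ x·lx·mx = 21.654; T = 21.654/7.44 = 2.91048…
r ≈ ln(R0)/T = ln(7.44)/2.91048… = 0.689532… → 0.6895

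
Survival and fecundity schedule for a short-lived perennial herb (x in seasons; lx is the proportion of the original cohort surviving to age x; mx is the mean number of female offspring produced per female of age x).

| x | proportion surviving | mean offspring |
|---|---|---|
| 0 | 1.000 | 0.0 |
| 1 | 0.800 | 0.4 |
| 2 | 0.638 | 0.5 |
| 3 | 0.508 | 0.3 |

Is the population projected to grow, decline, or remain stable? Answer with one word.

R0 = Σ lx·mx = 0 + 0.32 + 0.319 + 0.1524 = 0.7914
R0 < 1, so the population is declining.

declining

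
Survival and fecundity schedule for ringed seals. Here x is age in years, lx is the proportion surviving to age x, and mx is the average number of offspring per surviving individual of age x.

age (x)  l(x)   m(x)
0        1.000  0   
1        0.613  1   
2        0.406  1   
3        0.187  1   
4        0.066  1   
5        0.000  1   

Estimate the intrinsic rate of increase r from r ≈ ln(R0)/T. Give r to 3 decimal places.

0.136

R0 = Σ lx·mx = 0 + 0.613 + 0.406 + 0.187 + 0.066 + 0 = 1.272
Σ x·lx·mx = 2.25; T = 2.25/1.272 = 1.76887…
r ≈ ln(R0)/T = ln(1.272)/1.76887… = 0.13601… → 0.136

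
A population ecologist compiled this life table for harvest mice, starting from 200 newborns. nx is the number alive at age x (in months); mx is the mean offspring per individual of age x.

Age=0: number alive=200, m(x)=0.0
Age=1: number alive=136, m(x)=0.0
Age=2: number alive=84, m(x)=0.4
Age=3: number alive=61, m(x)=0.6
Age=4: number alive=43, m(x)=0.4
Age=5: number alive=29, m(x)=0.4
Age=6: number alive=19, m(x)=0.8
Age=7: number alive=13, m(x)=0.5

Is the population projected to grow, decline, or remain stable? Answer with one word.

lx = nx/n0 = nx/200: 1, 0.68, 0.42, 0.305, 0.215, 0.145, 0.095, 0.065
R0 = Σ lx·mx = 0 + 0 + 0.168 + 0.183 + 0.086 + 0.058 + 0.076 + 0.0325 = 0.6035
R0 < 1, so the population is declining.

declining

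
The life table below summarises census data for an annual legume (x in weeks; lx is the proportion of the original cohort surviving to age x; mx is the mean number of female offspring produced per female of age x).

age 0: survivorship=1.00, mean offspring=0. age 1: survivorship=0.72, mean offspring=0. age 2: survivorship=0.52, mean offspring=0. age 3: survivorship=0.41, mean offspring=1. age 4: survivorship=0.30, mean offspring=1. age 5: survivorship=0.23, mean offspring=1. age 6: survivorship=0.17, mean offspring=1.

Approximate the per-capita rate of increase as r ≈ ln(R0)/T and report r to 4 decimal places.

0.0252

R0 = Σ lx·mx = 0 + 0 + 0 + 0.41 + 0.3 + 0.23 + 0.17 = 1.11
Σ x·lx·mx = 4.6; T = 4.6/1.11 = 4.14414…
r ≈ ln(R0)/T = ln(1.11)/4.14414… = 0.025183… → 0.0252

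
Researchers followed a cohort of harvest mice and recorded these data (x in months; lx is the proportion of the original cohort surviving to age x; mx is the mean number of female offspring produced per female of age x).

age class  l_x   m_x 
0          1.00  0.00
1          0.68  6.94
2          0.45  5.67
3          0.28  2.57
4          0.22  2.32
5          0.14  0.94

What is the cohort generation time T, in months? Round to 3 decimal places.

1.701

lx·mx: 0, 4.7192, 2.5515, 0.7196, 0.5104, 0.1316 → R0 = 8.6323
x·lx·mx: 0, 4.7192, 5.103, 2.1588, 2.0416, 0.658 → Σ = 14.6806
T = 14.6806 / 8.6323 = 1.700659… → 1.701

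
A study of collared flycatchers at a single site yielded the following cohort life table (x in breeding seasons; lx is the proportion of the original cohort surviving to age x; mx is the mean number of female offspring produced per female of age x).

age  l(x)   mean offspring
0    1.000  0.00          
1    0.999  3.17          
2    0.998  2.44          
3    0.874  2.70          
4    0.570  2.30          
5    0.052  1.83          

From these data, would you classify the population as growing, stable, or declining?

R0 = Σ lx·mx = 0 + 3.16683 + 2.43512 + 2.3598 + 1.311 + 0.09516 = 9.36791
R0 > 1, so the population is growing.

growing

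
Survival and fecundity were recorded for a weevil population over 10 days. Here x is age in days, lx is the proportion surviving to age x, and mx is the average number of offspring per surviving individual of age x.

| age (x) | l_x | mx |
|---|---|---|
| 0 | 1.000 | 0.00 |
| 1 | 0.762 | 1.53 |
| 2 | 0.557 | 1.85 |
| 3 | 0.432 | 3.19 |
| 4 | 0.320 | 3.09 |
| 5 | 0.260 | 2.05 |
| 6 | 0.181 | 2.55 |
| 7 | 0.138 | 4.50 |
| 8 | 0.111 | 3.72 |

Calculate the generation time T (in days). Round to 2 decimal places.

3.70

lx·mx: 0, 1.16586, 1.03045, 1.37808, 0.9888, 0.533, 0.46155, 0.621, 0.41292 → R0 = 6.59166
x·lx·mx: 0, 1.16586, 2.0609, 4.13424, 3.9552, 2.665, 2.7693, 4.347, 3.30336 → Σ = 24.40086
T = 24.40086 / 6.59166 = 3.701778… → 3.70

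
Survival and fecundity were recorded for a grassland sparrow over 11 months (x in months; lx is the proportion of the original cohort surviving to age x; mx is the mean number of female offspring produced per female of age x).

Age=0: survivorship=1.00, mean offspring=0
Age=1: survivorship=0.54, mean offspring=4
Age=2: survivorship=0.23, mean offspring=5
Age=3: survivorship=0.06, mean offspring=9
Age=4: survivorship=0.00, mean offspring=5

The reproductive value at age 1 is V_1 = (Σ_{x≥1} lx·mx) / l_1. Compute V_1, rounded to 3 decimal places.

lx·mx for x ≥ 1: 2.16, 1.15, 0.54, 0 → sum = 3.85
V_1 = 3.85 / l_1 = 3.85 / 0.54 = 7.12963… → 7.130

7.130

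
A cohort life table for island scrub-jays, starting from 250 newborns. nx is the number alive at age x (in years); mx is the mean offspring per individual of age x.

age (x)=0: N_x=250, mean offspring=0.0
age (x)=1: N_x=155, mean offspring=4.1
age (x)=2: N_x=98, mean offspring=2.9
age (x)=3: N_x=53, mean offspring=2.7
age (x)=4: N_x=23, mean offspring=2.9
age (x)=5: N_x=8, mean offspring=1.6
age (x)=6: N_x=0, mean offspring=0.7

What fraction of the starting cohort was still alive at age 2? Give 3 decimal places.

0.392

l_2 = n_2/n_0 = 98/250 = 0.392 → 0.392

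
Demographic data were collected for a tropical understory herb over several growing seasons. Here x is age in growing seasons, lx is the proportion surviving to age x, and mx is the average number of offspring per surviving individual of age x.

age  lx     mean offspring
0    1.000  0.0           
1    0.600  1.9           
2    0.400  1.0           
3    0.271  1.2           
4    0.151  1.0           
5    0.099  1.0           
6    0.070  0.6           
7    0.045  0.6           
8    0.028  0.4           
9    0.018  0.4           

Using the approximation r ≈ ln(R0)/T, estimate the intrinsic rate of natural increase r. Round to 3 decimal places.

R0 = Σ lx·mx = 0 + 1.14 + 0.4 + 0.3252 + 0.151 + 0.099 + 0.042 + 0.027 + 0.0112 + 0.0072 = 2.2026
Σ x·lx·mx = 4.61; T = 4.61/2.2026 = 2.09298…
r ≈ ln(R0)/T = ln(2.2026)/2.09298… = 0.37728… → 0.377

0.377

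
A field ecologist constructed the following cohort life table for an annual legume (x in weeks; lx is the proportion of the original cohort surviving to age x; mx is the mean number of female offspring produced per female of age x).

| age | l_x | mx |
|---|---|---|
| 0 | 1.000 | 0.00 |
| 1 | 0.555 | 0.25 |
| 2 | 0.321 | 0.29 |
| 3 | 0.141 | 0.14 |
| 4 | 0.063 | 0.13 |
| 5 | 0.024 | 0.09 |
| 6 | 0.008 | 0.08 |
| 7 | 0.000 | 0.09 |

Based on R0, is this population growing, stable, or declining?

declining

R0 = Σ lx·mx = 0 + 0.13875 + 0.09309 + 0.01974 + 0.00819 + 0.00216 + 0.00064 + 0 = 0.26257
R0 < 1, so the population is declining.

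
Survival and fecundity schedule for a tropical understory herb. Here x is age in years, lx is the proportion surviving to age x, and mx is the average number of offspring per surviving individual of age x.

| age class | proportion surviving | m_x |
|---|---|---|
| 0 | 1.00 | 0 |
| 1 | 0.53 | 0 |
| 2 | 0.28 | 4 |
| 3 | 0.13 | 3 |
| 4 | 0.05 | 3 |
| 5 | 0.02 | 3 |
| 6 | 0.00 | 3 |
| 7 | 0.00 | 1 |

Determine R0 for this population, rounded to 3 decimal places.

1.720

lx·mx by age: 0, 0, 1.12, 0.39, 0.15, 0.06, 0, 0
R0 = Σ lx·mx = 1.72 → 1.720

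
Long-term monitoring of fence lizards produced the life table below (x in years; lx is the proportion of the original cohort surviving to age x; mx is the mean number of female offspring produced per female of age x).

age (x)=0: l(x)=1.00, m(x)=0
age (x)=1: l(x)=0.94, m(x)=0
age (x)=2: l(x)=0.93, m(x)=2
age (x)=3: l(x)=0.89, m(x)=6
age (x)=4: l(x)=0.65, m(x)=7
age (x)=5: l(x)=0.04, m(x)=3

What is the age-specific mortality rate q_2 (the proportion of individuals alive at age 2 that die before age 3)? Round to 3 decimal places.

q_2 = (l_2 − l_3) / l_2 = (0.93 − 0.89) / 0.93
     = 0.04 / 0.93 = 0.043011… → 0.043

0.043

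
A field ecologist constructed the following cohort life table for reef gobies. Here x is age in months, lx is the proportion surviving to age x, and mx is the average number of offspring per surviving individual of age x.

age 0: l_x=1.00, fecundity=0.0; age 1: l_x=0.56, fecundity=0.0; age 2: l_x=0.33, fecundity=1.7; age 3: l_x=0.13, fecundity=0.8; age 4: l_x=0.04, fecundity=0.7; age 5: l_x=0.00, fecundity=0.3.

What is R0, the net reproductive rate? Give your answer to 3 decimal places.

lx·mx by age: 0, 0, 0.561, 0.104, 0.028, 0
R0 = Σ lx·mx = 0.693 → 0.693

0.693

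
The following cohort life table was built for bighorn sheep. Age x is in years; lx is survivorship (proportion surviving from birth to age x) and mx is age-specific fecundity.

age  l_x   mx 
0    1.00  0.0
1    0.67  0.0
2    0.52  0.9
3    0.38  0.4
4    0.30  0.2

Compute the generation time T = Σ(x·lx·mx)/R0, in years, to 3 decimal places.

2.400

lx·mx: 0, 0, 0.468, 0.152, 0.06 → R0 = 0.68
x·lx·mx: 0, 0, 0.936, 0.456, 0.24 → Σ = 1.632
T = 1.632 / 0.68 = 2.4 → 2.400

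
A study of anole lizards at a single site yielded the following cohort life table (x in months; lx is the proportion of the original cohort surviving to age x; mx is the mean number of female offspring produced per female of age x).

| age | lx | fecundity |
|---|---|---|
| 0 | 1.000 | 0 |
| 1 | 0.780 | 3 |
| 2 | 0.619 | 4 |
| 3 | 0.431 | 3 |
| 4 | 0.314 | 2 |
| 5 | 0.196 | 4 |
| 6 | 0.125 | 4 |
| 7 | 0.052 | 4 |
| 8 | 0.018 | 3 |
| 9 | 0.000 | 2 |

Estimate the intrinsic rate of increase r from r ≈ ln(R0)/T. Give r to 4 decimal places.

0.7786

R0 = Σ lx·mx = 0 + 2.34 + 2.476 + 1.293 + 0.628 + 0.784 + 0.5 + 0.208 + 0.054 + 0 = 8.283
Σ x·lx·mx = 22.491; T = 22.491/8.283 = 2.71532…
r ≈ ln(R0)/T = ln(8.283)/2.71532… = 0.778621… → 0.7786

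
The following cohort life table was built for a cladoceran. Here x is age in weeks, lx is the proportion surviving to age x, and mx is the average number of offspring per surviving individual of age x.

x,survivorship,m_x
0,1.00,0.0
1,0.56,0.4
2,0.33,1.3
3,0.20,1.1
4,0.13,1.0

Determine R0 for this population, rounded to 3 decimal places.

lx·mx by age: 0, 0.224, 0.429, 0.22, 0.13
R0 = Σ lx·mx = 1.003 → 1.003

1.003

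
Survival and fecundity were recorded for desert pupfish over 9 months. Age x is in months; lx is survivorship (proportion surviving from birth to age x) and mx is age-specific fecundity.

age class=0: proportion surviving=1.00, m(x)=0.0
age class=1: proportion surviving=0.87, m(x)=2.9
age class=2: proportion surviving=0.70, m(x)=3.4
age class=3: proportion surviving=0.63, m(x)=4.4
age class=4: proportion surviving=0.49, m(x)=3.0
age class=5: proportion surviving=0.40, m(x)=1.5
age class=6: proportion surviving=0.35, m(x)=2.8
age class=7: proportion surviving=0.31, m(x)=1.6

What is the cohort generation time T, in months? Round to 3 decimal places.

3.015

lx·mx: 0, 2.523, 2.38, 2.772, 1.47, 0.6, 0.98, 0.496 → R0 = 11.221
x·lx·mx: 0, 2.523, 4.76, 8.316, 5.88, 3, 5.88, 3.472 → Σ = 33.831
T = 33.831 / 11.221 = 3.014972… → 3.015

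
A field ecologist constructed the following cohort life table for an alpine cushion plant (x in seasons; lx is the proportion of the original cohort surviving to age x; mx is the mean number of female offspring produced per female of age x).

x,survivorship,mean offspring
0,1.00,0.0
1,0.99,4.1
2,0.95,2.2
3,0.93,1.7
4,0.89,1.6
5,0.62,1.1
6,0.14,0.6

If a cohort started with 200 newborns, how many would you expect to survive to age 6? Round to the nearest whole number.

28

Expected survivors = N0 · l_6 = 200 × 0.14 = 28 → 28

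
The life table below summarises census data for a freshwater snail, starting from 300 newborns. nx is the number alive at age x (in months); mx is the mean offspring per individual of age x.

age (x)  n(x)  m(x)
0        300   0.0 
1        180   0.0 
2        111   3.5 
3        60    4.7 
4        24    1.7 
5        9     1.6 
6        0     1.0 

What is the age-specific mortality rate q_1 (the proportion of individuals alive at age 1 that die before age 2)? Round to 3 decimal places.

lx = nx/n0 = nx/300: 1, 0.6, 0.37, 0.2, 0.08, 0.03, 0
q_1 = (l_1 − l_2) / l_1 = (0.6 − 0.37) / 0.6
     = 0.23 / 0.6 = 0.383333… → 0.383

0.383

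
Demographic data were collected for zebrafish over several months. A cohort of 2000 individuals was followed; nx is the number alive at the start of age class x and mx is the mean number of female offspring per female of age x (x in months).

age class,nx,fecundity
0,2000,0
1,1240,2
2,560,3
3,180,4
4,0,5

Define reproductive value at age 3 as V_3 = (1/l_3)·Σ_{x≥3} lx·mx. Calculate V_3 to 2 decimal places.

lx = nx/n0 = nx/2000: 1, 0.62, 0.28, 0.09, 0
lx·mx for x ≥ 3: 0.36, 0 → sum = 0.36
V_3 = 0.36 / l_3 = 0.36 / 0.09 = 4 → 4.00

4.00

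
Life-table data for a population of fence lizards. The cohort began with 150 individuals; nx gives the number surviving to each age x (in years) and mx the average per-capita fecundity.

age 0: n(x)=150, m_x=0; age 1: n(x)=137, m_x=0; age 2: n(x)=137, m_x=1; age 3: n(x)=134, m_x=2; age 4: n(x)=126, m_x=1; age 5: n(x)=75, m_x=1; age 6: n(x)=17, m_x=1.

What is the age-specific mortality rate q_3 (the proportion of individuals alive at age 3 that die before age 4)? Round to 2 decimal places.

0.06

lx = nx/n0 = nx/150: 1, 0.91333…, 0.91333…, 0.89333…, 0.84, 0.5, 0.11333…
q_3 = (l_3 − l_4) / l_3 = (0.893333… − 0.84) / 0.893333…
     = 0.053333… / 0.893333… = 0.059701… → 0.06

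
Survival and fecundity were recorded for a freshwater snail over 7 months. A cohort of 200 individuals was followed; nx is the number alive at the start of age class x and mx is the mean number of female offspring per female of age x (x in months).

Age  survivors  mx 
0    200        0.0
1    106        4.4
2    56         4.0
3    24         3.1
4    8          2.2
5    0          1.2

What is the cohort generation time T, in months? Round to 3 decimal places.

lx = nx/n0 = nx/200: 1, 0.53, 0.28, 0.12, 0.04, 0
lx·mx: 0, 2.332, 1.12, 0.372, 0.088, 0 → R0 = 3.912
x·lx·mx: 0, 2.332, 2.24, 1.116, 0.352, 0 → Σ = 6.04
T = 6.04 / 3.912 = 1.543967… → 1.544

1.544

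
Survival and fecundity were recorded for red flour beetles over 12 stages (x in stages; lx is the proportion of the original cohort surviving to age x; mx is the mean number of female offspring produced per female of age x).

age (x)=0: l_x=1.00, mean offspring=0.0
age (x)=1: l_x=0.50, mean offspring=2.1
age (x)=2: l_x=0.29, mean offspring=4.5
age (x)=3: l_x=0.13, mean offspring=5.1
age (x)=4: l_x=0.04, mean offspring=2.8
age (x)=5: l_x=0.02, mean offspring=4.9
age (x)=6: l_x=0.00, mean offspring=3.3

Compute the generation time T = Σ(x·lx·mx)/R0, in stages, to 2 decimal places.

lx·mx: 0, 1.05, 1.305, 0.663, 0.112, 0.098, 0 → R0 = 3.228
x·lx·mx: 0, 1.05, 2.61, 1.989, 0.448, 0.49, 0 → Σ = 6.587
T = 6.587 / 3.228 = 2.040582… → 2.04

2.04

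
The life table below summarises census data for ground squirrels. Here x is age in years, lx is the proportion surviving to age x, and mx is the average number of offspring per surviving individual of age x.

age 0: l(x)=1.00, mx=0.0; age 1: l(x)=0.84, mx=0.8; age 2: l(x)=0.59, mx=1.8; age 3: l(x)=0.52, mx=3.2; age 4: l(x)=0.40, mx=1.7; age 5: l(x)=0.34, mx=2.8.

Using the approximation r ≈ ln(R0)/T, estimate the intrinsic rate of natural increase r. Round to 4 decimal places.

0.5322

R0 = Σ lx·mx = 0 + 0.672 + 1.062 + 1.664 + 0.68 + 0.952 = 5.03
Σ x·lx·mx = 15.268; T = 15.268/5.03 = 3.03539…
r ≈ ln(R0)/T = ln(5.03)/3.03539… = 0.532196… → 0.5322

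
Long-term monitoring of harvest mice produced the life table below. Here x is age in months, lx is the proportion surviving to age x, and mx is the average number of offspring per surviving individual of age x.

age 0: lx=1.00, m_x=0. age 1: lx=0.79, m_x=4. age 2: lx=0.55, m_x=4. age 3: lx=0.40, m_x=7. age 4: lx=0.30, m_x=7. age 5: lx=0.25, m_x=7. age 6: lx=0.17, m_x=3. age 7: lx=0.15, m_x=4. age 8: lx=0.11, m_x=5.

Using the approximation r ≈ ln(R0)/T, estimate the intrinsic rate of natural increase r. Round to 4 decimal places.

0.7985

R0 = Σ lx·mx = 0 + 3.16 + 2.2 + 2.8 + 2.1 + 1.75 + 0.51 + 0.6 + 0.55 = 13.67
Σ x·lx·mx = 44.77; T = 44.77/13.67 = 3.27505…
r ≈ ln(R0)/T = ln(13.67)/3.27505… = 0.798522… → 0.7985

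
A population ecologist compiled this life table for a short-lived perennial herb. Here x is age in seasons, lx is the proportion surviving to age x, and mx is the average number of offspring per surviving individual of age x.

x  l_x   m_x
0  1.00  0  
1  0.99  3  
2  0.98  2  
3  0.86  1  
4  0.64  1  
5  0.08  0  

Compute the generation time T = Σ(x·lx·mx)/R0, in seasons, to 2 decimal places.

lx·mx: 0, 2.97, 1.96, 0.86, 0.64, 0 → R0 = 6.43
x·lx·mx: 0, 2.97, 3.92, 2.58, 2.56, 0 → Σ = 12.03
T = 12.03 / 6.43 = 1.870918… → 1.87

1.87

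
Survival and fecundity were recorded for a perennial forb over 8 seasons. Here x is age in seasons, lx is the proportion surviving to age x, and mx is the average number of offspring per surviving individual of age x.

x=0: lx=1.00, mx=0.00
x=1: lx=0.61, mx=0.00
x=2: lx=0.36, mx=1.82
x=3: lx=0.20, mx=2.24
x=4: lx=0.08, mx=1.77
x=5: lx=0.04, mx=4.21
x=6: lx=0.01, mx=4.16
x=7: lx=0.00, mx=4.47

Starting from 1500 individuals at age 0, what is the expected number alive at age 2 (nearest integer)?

Expected survivors = N0 · l_2 = 1500 × 0.36 = 540 → 540

540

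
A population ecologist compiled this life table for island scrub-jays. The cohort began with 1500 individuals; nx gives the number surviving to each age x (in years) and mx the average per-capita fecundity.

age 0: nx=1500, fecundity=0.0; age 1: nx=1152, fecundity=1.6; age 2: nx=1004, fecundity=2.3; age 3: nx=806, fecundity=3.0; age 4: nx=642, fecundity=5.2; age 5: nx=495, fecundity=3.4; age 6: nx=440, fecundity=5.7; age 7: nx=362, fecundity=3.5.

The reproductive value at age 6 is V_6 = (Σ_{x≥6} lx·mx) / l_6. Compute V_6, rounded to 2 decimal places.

8.58

lx = nx/n0 = nx/1500: 1, 0.768, 0.66933…, 0.53733…, 0.428, 0.33, 0.29333…, 0.24133…
lx·mx for x ≥ 6: 1.672…, 0.844667… → sum = 2.516667…
V_6 = 2.516667… / l_6 = 2.516667… / 0.293333… = 8.579545… → 8.58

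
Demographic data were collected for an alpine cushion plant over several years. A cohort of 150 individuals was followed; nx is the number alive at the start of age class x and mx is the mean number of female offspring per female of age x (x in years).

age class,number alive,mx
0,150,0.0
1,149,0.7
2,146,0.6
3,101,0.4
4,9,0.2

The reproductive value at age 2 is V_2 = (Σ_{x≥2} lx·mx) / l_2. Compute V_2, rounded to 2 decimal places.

0.89

lx = nx/n0 = nx/150: 1, 0.99333…, 0.97333…, 0.67333…, 0.06
lx·mx for x ≥ 2: 0.584…, 0.269333…, 0.012 → sum = 0.865333…
V_2 = 0.865333… / l_2 = 0.865333… / 0.973333… = 0.889041… → 0.89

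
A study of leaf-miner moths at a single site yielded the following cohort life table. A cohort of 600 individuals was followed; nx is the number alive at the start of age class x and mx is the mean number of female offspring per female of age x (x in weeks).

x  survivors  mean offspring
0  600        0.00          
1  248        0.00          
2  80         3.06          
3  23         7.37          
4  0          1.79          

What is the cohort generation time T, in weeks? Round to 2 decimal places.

2.41

lx = nx/n0 = nx/600: 1, 0.41333…, 0.13333…, 0.03833…, 0
lx·mx: 0, 0, 0.408…, 0.282517…, 0 → R0 = 0.690517…
x·lx·mx: 0, 0, 0.816…, 0.84755…, 0 → Σ = 1.66355…
T = 1.66355… / 0.690517… = 2.409138… → 2.41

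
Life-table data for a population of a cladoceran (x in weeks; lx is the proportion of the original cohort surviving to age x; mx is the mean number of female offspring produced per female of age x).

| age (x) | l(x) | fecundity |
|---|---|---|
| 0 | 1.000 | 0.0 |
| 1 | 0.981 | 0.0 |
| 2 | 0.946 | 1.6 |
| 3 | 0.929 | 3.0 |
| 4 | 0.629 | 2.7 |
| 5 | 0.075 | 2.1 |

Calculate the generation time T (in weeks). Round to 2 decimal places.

lx·mx: 0, 0, 1.5136, 2.787, 1.6983, 0.1575 → R0 = 6.1564
x·lx·mx: 0, 0, 3.0272, 8.361, 6.7932, 0.7875 → Σ = 18.9689
T = 18.9689 / 6.1564 = 3.081168… → 3.08

3.08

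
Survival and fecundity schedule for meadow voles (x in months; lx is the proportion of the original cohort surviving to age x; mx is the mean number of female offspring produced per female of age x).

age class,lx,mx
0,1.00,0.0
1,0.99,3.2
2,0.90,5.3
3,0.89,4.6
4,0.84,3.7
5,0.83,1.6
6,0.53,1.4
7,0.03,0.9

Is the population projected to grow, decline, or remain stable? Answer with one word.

R0 = Σ lx·mx = 0 + 3.168 + 4.77 + 4.094 + 3.108 + 1.328 + 0.742 + 0.027 = 17.237
R0 > 1, so the population is growing.

growing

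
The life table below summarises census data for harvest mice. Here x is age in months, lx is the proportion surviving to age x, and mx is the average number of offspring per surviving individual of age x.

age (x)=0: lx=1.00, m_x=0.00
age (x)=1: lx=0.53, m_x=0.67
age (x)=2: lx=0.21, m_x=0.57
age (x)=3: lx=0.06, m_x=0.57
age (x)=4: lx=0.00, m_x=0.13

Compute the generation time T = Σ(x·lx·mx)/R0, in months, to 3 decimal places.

1.370

lx·mx: 0, 0.3551, 0.1197, 0.0342, 0 → R0 = 0.509
x·lx·mx: 0, 0.3551, 0.2394, 0.1026, 0 → Σ = 0.6971
T = 0.6971 / 0.509 = 1.369548… → 1.370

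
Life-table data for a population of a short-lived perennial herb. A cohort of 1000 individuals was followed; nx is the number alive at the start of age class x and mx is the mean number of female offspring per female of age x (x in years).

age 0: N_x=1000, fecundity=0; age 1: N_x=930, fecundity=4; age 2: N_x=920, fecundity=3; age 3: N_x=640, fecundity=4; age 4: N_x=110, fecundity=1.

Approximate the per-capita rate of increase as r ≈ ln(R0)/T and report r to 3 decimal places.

lx = nx/n0 = nx/1000: 1, 0.93, 0.92, 0.64, 0.11
R0 = Σ lx·mx = 0 + 3.72 + 2.76 + 2.56 + 0.11 = 9.15
Σ x·lx·mx = 17.36; T = 17.36/9.15 = 1.89727…
r ≈ ln(R0)/T = ln(9.15)/1.89727… = 1.16681… → 1.167

1.167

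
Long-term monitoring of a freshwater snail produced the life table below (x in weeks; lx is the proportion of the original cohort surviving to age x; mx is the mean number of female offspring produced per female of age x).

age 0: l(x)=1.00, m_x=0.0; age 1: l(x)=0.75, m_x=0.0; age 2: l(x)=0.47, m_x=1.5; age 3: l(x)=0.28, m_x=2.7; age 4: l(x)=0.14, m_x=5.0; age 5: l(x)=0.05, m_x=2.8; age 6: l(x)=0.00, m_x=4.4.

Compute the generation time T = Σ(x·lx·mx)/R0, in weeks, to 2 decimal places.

lx·mx: 0, 0, 0.705, 0.756, 0.7, 0.14, 0 → R0 = 2.301
x·lx·mx: 0, 0, 1.41, 2.268, 2.8, 0.7, 0 → Σ = 7.178
T = 7.178 / 2.301 = 3.119513… → 3.12

3.12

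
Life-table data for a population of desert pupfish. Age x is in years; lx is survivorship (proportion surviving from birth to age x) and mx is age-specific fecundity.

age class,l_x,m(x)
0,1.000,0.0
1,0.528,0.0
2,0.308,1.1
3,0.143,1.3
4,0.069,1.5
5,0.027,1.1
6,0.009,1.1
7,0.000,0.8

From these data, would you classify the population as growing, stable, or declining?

declining

R0 = Σ lx·mx = 0 + 0 + 0.3388 + 0.1859 + 0.1035 + 0.0297 + 0.0099 + 0 = 0.6678
R0 < 1, so the population is declining.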